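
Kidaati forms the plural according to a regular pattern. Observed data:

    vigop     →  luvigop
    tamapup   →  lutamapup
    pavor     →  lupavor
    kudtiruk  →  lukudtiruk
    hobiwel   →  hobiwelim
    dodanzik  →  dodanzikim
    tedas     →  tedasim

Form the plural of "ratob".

luratob

kudtiruk and dodanzik both end in -k yet inflect differently (lukudtiruk, dodanzikim), so the final letter is not what conditions the rule; the last vowel is.
"ratob" has last vowel 'o'. The stems whose last vowel is 'o' (vigop → luvigop, pavor → lupavor) add the prefix lu-.
So ratob → luratob.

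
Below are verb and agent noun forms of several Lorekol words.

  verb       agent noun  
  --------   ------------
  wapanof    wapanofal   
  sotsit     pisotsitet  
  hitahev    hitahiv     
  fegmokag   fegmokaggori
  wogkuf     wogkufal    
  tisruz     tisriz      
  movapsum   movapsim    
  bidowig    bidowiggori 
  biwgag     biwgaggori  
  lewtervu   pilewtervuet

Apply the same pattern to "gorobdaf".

gorobdafal

"gorobdaf" ends in -f. The stems ending in -f (wogkuf → wogkufal, wapanof → wapanofal) add -al.
The other patterns: stems ending in -g double the final consonant and add -ori; stems ending in -t or -u add pi- … -et around the stem; stems ending in -m, -v or -z change the last vowel to 'i'.
So gorobdaf → gorobdafal.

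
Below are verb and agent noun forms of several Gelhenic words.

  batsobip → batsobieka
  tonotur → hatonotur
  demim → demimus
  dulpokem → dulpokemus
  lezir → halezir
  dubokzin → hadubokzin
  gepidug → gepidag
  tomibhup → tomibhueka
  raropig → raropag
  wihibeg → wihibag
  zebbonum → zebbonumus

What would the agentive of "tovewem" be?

tovewemus

batsobip and demim both have last vowel 'i' yet inflect differently (batsobieka, demimus), so the last vowel is not what conditions the rule; the final letter is.
"tovewem" ends in -m. The stems ending in -m (demim → demimus, dulpokem → dulpokemus, zebbonum → zebbonumus) add -us.
The other patterns: stems ending in -p drop the final letter and add -eka; stems ending in -g change the last vowel to 'a'; stems ending in -n or -r add the prefix ha-.
So tovewem → tovewemus.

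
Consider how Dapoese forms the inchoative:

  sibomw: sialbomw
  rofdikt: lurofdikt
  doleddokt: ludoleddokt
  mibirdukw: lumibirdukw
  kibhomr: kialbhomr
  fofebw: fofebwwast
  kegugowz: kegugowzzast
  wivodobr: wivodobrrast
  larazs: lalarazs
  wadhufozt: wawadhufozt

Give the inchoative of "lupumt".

fofebw and mibirdukw both end in -w yet inflect differently (fofebwwast, lumibirdukw), so the final letter is not what conditions the rule; the second-to-last letter is.
"lupumt" has second-to-last letter 'm'. The stems whose second-to-last letter is 'm' (kibhomr → kialbhomr, sibomw → sialbomw) insert -al- after the first vowel.
So lupumt → lualpumt.

lualpumt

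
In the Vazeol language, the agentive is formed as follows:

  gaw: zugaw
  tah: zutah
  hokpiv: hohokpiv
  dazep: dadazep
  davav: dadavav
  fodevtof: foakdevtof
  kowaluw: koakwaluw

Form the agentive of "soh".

zusoh

"soh" has 1 vowel. The stems with 1 vowel (gaw → zugaw, tah → zutah) add the prefix zu-.
The other patterns: stems with 2 vowels repeat the first consonant+vowel as a prefix; stems with 3 vowels insert -ak- after the first vowel.
So soh → zusoh.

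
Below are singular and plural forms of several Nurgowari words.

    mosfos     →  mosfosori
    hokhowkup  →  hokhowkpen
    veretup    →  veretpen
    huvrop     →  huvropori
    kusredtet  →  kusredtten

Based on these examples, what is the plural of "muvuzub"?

huvrop and hokhowkup both end in -p yet inflect differently (huvropori, hokhowkpen), so the final letter is not what conditions the rule; the last vowel is.
"muvuzub" has last vowel 'u'. The stems whose last vowel is 'u' (hokhowkup → hokhowkpen, veretup → veretpen) delete the last vowel and add -en.
The other pattern: stems whose last vowel is 'o' add -ori.
So muvuzub → muvuzben.

muvuzben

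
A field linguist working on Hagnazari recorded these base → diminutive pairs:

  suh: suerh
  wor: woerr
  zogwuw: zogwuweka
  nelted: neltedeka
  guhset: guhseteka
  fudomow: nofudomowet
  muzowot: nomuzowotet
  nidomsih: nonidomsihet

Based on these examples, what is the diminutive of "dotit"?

zogwuw and fudomow both end in -w yet inflect differently (zogwuweka, nofudomowet), so the final letter is not what conditions the rule; the number of vowels is.
"dotit" has 2 vowels. The stems with 2 vowels (zogwuw → zogwuweka, nelted → neltedeka, guhset → guhseteka) add -eka.
The other patterns: stems with 1 vowel insert -er- after the first vowel; stems with 3 vowels add no- … -et around the stem.
So dotit → dotiteka.

dotiteka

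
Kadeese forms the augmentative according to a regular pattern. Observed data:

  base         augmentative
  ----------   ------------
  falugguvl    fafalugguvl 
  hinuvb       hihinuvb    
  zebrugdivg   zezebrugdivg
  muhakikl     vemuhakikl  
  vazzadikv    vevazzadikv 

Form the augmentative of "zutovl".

falugguvl and muhakikl both end in -l yet inflect differently (fafalugguvl, vemuhakikl), so the final letter is not what conditions the rule; the second-to-last letter is.
"zutovl" has second-to-last letter 'v'. The stems whose second-to-last letter is 'v' (falugguvl → fafalugguvl, hinuvb → hihinuvb, zebrugdivg → zezebrugdivg) repeat the first consonant+vowel as a prefix.
So zutovl → zuzutovl.

zuzutovl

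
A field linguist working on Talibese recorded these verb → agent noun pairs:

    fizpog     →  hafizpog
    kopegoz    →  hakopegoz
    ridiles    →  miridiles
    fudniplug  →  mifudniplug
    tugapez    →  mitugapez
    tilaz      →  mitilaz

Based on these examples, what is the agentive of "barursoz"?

"barursoz" has last vowel 'o'. The stems whose last vowel is 'o' (fizpog → hafizpog, kopegoz → hakopegoz) add the prefix ha-.
So barursoz → habarursoz.

habarursoz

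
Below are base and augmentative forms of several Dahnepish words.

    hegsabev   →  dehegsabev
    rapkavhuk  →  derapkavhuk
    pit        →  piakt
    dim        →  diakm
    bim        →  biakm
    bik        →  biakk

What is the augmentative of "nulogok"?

rapkavhuk and bik both end in -k yet inflect differently (derapkavhuk, biakk), so the final letter is not what conditions the rule; the number of vowels is.
"nulogok" has 3 vowels. The stems with 3 vowels (rapkavhuk → derapkavhuk, hegsabev → dehegsabev) add the prefix de-.
The other pattern: stems with 1 vowel insert -ak- after the first vowel.
So nulogok → denulogok.

denulogok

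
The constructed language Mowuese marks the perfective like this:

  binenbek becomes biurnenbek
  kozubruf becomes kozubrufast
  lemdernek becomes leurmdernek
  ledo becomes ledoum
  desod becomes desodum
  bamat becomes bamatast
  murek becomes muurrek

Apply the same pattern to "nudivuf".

ledo and lemdernek both begin with l- yet inflect differently (ledoum, leurmdernek), so the first letter is not what conditions the rule; the final letter is.
"nudivuf" ends in -f. The one such stem in the data (kozubruf → kozubrufast) adds -ast, so the same rule applies.
The other patterns: stems ending in -d or -o add -um; stems ending in -k insert -ur- after the first vowel.
So nudivuf → nudivufast.

nudivufast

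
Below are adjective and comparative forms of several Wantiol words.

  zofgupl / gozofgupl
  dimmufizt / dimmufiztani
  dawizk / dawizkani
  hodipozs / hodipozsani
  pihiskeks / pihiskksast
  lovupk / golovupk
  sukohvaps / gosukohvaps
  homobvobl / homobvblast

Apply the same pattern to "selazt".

selaztani

sukohvaps and hodipozs both end in -s yet inflect differently (gosukohvaps, hodipozsani), so the final letter is not what conditions the rule; the second-to-last letter is.
"selazt" has second-to-last letter 'z'. The stems whose second-to-last letter is 'z' (dimmufizt → dimmufiztani, hodipozs → hodipozsani, dawizk → dawizkani) add -ani.
The other patterns: stems whose second-to-last letter is 'p' add the prefix go-; stems whose second-to-last letter is 'b' or 'k' delete the last vowel and add -ast.
So selazt → selaztani.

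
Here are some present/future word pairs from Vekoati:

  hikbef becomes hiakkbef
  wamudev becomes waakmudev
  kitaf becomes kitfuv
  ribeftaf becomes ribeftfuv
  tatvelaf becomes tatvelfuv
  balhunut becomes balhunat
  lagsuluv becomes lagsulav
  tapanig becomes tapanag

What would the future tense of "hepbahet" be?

hikbef and kitaf both end in -f yet inflect differently (hiakkbef, kitfuv), so the final letter is not what conditions the rule; the last vowel is.
"hepbahet" has last vowel 'e'. The stems whose last vowel is 'e' (hikbef → hiakkbef, wamudev → waakmudev) insert -ak- after the first vowel.
The other patterns: stems whose last vowel is 'a' delete the last vowel and add -uv; stems whose last vowel is 'i' or 'u' change the last vowel to 'a'.
So hepbahet → heakpbahet.

heakpbahet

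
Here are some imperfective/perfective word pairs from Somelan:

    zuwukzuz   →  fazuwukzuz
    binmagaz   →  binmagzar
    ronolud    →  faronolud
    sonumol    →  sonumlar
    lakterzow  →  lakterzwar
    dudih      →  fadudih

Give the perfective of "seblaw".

"seblaw" has last vowel 'a'. The one such stem in the data (binmagaz → binmagzar) deletes the last vowel and adds -ar (as do sonumol, lakterzow), so the same rule applies.
So seblaw → seblwar.

seblwar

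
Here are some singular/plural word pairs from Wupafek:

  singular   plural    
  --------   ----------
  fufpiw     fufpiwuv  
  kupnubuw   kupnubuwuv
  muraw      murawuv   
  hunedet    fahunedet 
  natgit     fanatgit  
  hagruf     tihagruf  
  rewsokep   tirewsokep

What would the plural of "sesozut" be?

fasesozut

fufpiw and natgit both have last vowel 'i' yet inflect differently (fufpiwuv, fanatgit), so the last vowel is not what conditions the rule; the final letter is.
"sesozut" ends in -t. The stems ending in -t (hunedet → fahunedet, natgit → fanatgit) add the prefix fa-.
The other patterns: stems ending in -w add -uv; stems ending in -f or -p add the prefix ti-.
So sesozut → fasesozut.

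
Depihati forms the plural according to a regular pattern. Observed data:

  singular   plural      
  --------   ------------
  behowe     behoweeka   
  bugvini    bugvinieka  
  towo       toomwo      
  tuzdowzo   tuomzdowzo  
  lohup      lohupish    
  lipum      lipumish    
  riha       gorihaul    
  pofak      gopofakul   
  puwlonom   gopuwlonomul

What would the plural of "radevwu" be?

lipum and puwlonom both end in -m yet inflect differently (lipumish, gopuwlonomul), so the final letter is not what conditions the rule; the first letter is.
"radevwu" begins with r-. The one such stem in the data (riha → gorihaul) adds go- … -ul around the stem, so the same rule applies.
So radevwu → goradevwuul.

goradevwuul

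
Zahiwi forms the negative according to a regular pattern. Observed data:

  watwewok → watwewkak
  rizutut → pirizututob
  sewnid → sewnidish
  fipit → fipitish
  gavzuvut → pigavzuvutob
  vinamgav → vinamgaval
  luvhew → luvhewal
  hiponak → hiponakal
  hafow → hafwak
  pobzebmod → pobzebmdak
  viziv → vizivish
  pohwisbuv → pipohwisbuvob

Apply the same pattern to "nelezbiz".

"nelezbiz" has last vowel 'i'. The stems whose last vowel is 'i' (viziv → vizivish, fipit → fipitish, sewnid → sewnidish) add -ish.
So nelezbiz → nelezbizish.

nelezbizish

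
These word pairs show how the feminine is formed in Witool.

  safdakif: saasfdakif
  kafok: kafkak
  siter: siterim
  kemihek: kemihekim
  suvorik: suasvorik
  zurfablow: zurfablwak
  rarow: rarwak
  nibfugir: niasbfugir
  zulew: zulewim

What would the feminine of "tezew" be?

kemihek and suvorik both end in -k yet inflect differently (kemihekim, suasvorik), so the final letter is not what conditions the rule; the last vowel is.
"tezew" has last vowel 'e'. The stems whose last vowel is 'e' (siter → siterim, kemihek → kemihekim, zulew → zulewim) add -im.
So tezew → tezewim.

tezewim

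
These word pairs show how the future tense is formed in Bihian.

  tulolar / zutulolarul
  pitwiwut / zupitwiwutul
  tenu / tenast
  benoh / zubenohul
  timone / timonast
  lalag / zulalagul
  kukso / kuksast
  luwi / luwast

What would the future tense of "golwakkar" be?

zugolwakkarul

pitwiwut and tenu both have last vowel 'u' yet inflect differently (zupitwiwutul, tenast), so the last vowel is not what conditions the rule; whether the stem ends in a vowel or a consonant is.
"golwakkar" ends in a consonant. The stems ending in a consonant (pitwiwut → zupitwiwutul, benoh → zubenohul, tulolar → zutulolarul) add zu- … -ul around the stem.
So golwakkar → zugolwakkarul.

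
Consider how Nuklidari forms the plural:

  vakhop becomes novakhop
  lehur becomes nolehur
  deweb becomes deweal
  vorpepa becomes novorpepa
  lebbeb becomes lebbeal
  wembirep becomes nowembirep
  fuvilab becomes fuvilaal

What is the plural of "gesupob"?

gesupoal

fuvilab and vorpepa both have last vowel 'a' yet inflect differently (fuvilaal, novorpepa), so the last vowel is not what conditions the rule; the final letter is.
"gesupob" ends in -b. The stems ending in -b (fuvilab → fuvilaal, lebbeb → lebbeal, deweb → deweal) drop the final letter and add -al.
The other pattern: stems ending in -a, -p or -r add the prefix no-.
So gesupob → gesupoal.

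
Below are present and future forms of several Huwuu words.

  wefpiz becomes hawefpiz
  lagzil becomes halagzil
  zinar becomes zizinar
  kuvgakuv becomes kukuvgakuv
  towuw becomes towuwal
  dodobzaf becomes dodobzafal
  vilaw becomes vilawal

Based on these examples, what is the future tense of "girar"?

gigirar

kuvgakuv and towuw both have last vowel 'u' yet inflect differently (kukuvgakuv, towuwal), so the last vowel is not what conditions the rule; the final letter is.
"girar" ends in -r. The one such stem in the data (zinar → zizinar) repeats the first consonant+vowel as a prefix (as does kuvgakuv), so the same rule applies.
The other patterns: stems ending in -l or -z add the prefix ha-; stems ending in -f or -w add -al.
So girar → gigirar.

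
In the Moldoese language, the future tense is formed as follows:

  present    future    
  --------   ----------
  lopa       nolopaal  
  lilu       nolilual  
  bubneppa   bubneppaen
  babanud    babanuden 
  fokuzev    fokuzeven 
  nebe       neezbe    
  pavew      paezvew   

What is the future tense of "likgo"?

nolikgoal

lopa and bubneppa both end in -a yet inflect differently (nolopaal, bubneppaen), so the final letter is not what conditions the rule; the first letter is.
"likgo" begins with l-. The stems beginning with l- (lopa → nolopaal, lilu → nolilual) add no- … -al around the stem.
The other patterns: stems beginning with b- or f- add -en; stems beginning with n- or p- insert -ez- after the first vowel.
So likgo → nolikgoal.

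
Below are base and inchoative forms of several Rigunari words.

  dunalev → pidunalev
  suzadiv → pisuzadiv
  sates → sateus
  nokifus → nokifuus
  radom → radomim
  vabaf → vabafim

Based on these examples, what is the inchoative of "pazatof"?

pazatofim

dunalev and sates both have last vowel 'e' yet inflect differently (pidunalev, sateus), so the last vowel is not what conditions the rule; the final letter is.
"pazatof" ends in -f. The one such stem in the data (vabaf → vabafim) adds -im, so the same rule applies.
So pazatof → pazatofim.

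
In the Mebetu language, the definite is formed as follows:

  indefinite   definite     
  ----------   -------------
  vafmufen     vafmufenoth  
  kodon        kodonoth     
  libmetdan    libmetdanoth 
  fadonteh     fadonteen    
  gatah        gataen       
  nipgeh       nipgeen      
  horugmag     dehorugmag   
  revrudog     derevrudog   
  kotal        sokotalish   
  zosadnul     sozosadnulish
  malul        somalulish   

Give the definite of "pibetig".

vafmufen and fadonteh both have last vowel 'e' yet inflect differently (vafmufenoth, fadonteen), so the last vowel is not what conditions the rule; the final letter is.
"pibetig" ends in -g. The stems ending in -g (horugmag → dehorugmag, revrudog → derevrudog) add the prefix de-.
The other patterns: stems ending in -n add -oth; stems ending in -h drop the final letter and add -en; stems ending in -l add so- … -ish around the stem.
So pibetig → depibetig.

depibetig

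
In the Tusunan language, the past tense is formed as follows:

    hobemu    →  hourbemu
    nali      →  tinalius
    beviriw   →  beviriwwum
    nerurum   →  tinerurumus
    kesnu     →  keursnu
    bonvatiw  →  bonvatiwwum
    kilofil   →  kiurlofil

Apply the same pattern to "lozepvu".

nali and bonvatiw both have last vowel 'i' yet inflect differently (tinalius, bonvatiwwum), so the last vowel is not what conditions the rule; the final letter is.
"lozepvu" ends in -u. The stems ending in -u (kesnu → keursnu, hobemu → hourbemu) insert -ur- after the first vowel.
The other patterns: stems ending in -i or -m add ti- … -us around the stem; stems ending in -w double the final consonant and add -um.
So lozepvu → lourzepvu.

lourzepvu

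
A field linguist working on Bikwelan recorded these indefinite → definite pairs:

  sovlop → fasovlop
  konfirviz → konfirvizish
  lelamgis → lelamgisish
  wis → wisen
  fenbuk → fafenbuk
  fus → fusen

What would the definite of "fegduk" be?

fafegduk

fus and lelamgis both end in -s yet inflect differently (fusen, lelamgisish), so the final letter is not what conditions the rule; the number of vowels is.
"fegduk" has 2 vowels. The stems with 2 vowels (sovlop → fasovlop, fenbuk → fafenbuk) add the prefix fa-.
So fegduk → fafegduk.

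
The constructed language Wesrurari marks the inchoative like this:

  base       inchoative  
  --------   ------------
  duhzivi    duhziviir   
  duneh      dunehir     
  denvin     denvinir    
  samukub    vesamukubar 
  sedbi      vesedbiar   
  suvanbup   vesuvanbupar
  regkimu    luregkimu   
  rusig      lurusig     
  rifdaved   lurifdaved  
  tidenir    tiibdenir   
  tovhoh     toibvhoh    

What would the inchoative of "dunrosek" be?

"dunrosek" begins with d-. The stems beginning with d- (duhzivi → duhziviir, duneh → dunehir, denvin → denvinir) add -ir.
The other patterns: stems beginning with s- add ve- … -ar around the stem; stems beginning with r- add the prefix lu-; stems beginning with t- insert -ib- after the first vowel.
So dunrosek → dunrosekir.

dunrosekir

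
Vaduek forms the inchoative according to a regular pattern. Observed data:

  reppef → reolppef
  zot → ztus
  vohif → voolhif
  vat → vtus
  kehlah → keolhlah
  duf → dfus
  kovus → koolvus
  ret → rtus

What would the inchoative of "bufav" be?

reppef and duf both end in -f yet inflect differently (reolppef, dfus), so the final letter is not what conditions the rule; the number of vowels is.
"bufav" has 2 vowels. The stems with 2 vowels (reppef → reolppef, kovus → koolvus, vohif → voolhif) insert -ol- after the first vowel.
The other pattern: stems with 1 vowel delete the last vowel and add -us.
So bufav → buolfav.

buolfav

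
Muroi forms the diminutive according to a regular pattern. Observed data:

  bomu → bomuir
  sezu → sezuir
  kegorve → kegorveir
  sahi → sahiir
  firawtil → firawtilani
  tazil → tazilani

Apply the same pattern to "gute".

"gute" ends in a vowel. The stems ending in a vowel (bomu → bomuir, sezu → sezuir, kegorve → kegorveir) add -ir.
So gute → guteir.

guteir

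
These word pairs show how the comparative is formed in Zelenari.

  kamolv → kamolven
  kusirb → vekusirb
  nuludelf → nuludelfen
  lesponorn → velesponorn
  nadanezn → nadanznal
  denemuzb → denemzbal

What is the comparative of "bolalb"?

nadanezn and lesponorn both end in -n yet inflect differently (nadanznal, velesponorn), so the final letter is not what conditions the rule; the second-to-last letter is.
"bolalb" has second-to-last letter 'l'. The stems whose second-to-last letter is 'l' (kamolv → kamolven, nuludelf → nuludelfen) add -en.
So bolalb → bolalben.

bolalben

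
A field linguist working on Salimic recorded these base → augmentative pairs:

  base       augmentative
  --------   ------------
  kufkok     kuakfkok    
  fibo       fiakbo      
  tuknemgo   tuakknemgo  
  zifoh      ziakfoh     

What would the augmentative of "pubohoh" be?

puakbohoh

Every pair shown (kufkok → kuakfkok, fibo → fiakbo, tuknemgo → tuakknemgo, …) follows the same rule: insert -ak- after the first vowel.
So pubohoh → puakbohoh.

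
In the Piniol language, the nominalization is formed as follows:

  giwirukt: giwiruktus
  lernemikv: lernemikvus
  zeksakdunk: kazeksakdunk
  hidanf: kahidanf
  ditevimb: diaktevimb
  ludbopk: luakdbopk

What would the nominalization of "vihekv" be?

vihekvus

"vihekv" has second-to-last letter 'k'. The stems whose second-to-last letter is 'k' (giwirukt → giwiruktus, lernemikv → lernemikvus) add -us.
The other patterns: stems whose second-to-last letter is 'n' add the prefix ka-; stems whose second-to-last letter is 'm' or 'p' insert -ak- after the first vowel.
So vihekv → vihekvus.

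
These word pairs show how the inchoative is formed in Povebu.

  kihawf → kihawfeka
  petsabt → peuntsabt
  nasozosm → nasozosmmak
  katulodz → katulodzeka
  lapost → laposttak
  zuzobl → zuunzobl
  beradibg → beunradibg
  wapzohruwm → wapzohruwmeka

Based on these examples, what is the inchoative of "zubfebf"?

nasozosm and wapzohruwm both end in -m yet inflect differently (nasozosmmak, wapzohruwmeka), so the final letter is not what conditions the rule; the second-to-last letter is.
"zubfebf" has second-to-last letter 'b'. The stems whose second-to-last letter is 'b' (petsabt → peuntsabt, beradibg → beunradibg, zuzobl → zuunzobl) insert -un- after the first vowel.
So zubfebf → zuunbfebf.

zuunbfebf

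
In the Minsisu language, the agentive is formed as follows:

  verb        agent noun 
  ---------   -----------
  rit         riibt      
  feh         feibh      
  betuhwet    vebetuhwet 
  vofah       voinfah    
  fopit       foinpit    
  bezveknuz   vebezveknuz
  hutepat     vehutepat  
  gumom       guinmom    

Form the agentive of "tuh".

tuibh

rit and fopit both end in -t yet inflect differently (riibt, foinpit), so the final letter is not what conditions the rule; the number of vowels is.
"tuh" has 1 vowel. The stems with 1 vowel (rit → riibt, feh → feibh) insert -ib- after the first vowel.
So tuh → tuibh.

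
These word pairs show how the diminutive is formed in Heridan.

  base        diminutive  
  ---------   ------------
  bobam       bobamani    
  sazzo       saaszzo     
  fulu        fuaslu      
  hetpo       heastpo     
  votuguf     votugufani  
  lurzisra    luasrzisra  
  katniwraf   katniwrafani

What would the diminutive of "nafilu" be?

fulu and votuguf both have last vowel 'u' yet inflect differently (fuaslu, votugufani), so the last vowel is not what conditions the rule; whether the stem ends in a vowel or a consonant is.
"nafilu" ends in a vowel. The stems ending in a vowel (hetpo → heastpo, sazzo → saaszzo, lurzisra → luasrzisra) insert -as- after the first vowel.
So nafilu → naasfilu.

naasfilu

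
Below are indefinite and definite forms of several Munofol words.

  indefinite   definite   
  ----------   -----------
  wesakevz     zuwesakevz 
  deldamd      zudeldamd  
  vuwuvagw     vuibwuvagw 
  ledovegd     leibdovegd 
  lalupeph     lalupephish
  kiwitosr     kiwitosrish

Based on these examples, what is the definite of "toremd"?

deldamd and ledovegd both end in -d yet inflect differently (zudeldamd, leibdovegd), so the final letter is not what conditions the rule; the second-to-last letter is.
"toremd" has second-to-last letter 'm'. The one such stem in the data (deldamd → zudeldamd) adds the prefix zu-, so the same rule applies.
The other patterns: stems whose second-to-last letter is 'g' insert -ib- after the first vowel; stems whose second-to-last letter is 'p' or 's' add -ish.
So toremd → zutoremd.

zutoremd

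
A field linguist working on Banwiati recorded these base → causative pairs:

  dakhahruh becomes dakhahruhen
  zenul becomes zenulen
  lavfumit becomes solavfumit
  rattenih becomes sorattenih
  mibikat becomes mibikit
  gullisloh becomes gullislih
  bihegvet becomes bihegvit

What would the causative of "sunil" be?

dakhahruh and rattenih both end in -h yet inflect differently (dakhahruhen, sorattenih), so the final letter is not what conditions the rule; the last vowel is.
"sunil" has last vowel 'i'. The stems whose last vowel is 'i' (lavfumit → solavfumit, rattenih → sorattenih) add the prefix so-.
The other patterns: stems whose last vowel is 'u' add -en; stems whose last vowel is 'a', 'e' or 'o' change the last vowel to 'i'.
So sunil → sosunil.

sosunil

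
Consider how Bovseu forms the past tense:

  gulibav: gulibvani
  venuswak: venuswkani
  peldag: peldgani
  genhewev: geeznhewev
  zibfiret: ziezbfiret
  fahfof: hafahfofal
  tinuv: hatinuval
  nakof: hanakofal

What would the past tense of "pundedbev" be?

puezndedbev

gulibav and genhewev both end in -v yet inflect differently (gulibvani, geeznhewev), so the final letter is not what conditions the rule; the last vowel is.
"pundedbev" has last vowel 'e'. The stems whose last vowel is 'e' (genhewev → geeznhewev, zibfiret → ziezbfiret) insert -ez- after the first vowel.
So pundedbev → puezndedbev.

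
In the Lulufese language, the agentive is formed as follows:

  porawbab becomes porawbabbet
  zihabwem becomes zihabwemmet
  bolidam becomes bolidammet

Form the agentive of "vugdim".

vugdimmet

Every pair shown (porawbab → porawbabbet, zihabwem → zihabwemmet, bolidam → bolidammet) follows the same rule: double the final consonant and add -et.
So vugdim → vugdimmet.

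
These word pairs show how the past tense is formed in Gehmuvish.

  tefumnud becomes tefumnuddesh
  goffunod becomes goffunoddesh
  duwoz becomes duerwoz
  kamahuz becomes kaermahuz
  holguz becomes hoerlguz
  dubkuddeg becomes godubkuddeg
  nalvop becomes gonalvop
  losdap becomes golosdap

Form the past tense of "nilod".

goffunod and duwoz both have last vowel 'o' yet inflect differently (goffunoddesh, duerwoz), so the last vowel is not what conditions the rule; the final letter is.
"nilod" ends in -d. The stems ending in -d (tefumnud → tefumnuddesh, goffunod → goffunoddesh) double the final consonant and add -esh.
The other patterns: stems ending in -z insert -er- after the first vowel; stems ending in -g or -p add the prefix go-.
So nilod → niloddesh.

niloddesh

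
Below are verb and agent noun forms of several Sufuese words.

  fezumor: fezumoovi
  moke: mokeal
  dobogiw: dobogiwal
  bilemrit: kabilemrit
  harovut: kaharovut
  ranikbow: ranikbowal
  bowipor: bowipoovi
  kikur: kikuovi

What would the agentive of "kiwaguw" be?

harovut and kikur both have last vowel 'u' yet inflect differently (kaharovut, kikuovi), so the last vowel is not what conditions the rule; the final letter is.
"kiwaguw" ends in -w. The stems ending in -w (dobogiw → dobogiwal, ranikbow → ranikbowal) add -al.
So kiwaguw → kiwaguwal.

kiwaguwal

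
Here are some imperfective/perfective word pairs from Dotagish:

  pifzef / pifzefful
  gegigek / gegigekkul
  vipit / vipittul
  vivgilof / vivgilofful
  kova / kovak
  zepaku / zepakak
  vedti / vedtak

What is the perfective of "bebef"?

bebefful

"bebef" ends in a consonant. The stems ending in a consonant (pifzef → pifzefful, gegigek → gegigekkul, vipit → vipittul) double the final consonant and add -ul.
The other pattern: stems ending in a vowel drop the final letter and add -ak.
So bebef → bebefful.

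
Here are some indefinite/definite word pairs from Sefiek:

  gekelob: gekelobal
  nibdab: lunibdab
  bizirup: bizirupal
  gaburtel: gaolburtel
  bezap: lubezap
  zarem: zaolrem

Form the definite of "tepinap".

bezap and bizirup both end in -p yet inflect differently (lubezap, bizirupal), so the final letter is not what conditions the rule; the last vowel is.
"tepinap" has last vowel 'a'. The stems whose last vowel is 'a' (nibdab → lunibdab, bezap → lubezap) add the prefix lu-.
So tepinap → lutepinap.

lutepinap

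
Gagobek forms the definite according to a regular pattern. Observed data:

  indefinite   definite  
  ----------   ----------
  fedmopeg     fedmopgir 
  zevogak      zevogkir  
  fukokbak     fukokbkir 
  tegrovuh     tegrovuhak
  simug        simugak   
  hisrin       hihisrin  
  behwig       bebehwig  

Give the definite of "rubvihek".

rubvihkir

fedmopeg and simug both end in -g yet inflect differently (fedmopgir, simugak), so the final letter is not what conditions the rule; the last vowel is.
"rubvihek" has last vowel 'e'. The one such stem in the data (fedmopeg → fedmopgir) deletes the last vowel and adds -ir (as do zevogak, fukokbak), so the same rule applies.
So rubvihek → rubvihkir.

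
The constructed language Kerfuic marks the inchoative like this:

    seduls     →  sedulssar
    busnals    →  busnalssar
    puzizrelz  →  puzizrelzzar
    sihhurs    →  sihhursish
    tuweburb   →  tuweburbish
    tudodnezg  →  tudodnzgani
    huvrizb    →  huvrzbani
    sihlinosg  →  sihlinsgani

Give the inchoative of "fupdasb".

fupdsbani

"fupdasb" has second-to-last letter 's'. The one such stem in the data (sihlinosg → sihlinsgani) deletes the last vowel and adds -ani (as do tudodnezg, huvrizb), so the same rule applies.
The other patterns: stems whose second-to-last letter is 'l' double the final consonant and add -ar; stems whose second-to-last letter is 'r' add -ish.
So fupdasb → fupdsbani.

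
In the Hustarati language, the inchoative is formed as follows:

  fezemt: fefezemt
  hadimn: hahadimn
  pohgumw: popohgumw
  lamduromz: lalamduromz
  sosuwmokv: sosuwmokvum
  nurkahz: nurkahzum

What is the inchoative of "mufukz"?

mufukzum

"mufukz" has second-to-last letter 'k'. The one such stem in the data (sosuwmokv → sosuwmokvum) adds -um, so the same rule applies.
The other pattern: stems whose second-to-last letter is 'm' repeat the first consonant+vowel as a prefix.
So mufukz → mufukzum.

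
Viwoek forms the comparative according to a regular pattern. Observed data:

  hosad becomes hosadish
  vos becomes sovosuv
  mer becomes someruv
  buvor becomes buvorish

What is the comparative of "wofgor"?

"wofgor" has 2 vowels. The stems with 2 vowels (hosad → hosadish, buvor → buvorish) add -ish.
So wofgor → wofgorish.

wofgorish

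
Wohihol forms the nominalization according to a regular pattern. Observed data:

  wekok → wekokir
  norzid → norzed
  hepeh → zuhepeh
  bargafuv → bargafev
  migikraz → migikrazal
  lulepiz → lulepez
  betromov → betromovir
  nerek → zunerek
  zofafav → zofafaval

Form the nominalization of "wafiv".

wafev

migikraz and lulepiz both end in -z yet inflect differently (migikrazal, lulepez), so the final letter is not what conditions the rule; the last vowel is.
"wafiv" has last vowel 'i'. The stems whose last vowel is 'i' (lulepiz → lulepez, norzid → norzed) change the last vowel to 'e'.
The other patterns: stems whose last vowel is 'a' add -al; stems whose last vowel is 'e' add the prefix zu-; stems whose last vowel is 'o' add -ir.
So wafiv → wafev.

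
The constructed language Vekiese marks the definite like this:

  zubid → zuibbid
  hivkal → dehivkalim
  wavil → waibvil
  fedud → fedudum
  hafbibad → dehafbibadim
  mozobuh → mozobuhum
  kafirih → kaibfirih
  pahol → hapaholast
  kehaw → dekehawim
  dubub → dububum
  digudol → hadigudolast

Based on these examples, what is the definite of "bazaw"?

digudol and hivkal both end in -l yet inflect differently (hadigudolast, dehivkalim), so the final letter is not what conditions the rule; the last vowel is.
"bazaw" has last vowel 'a'. The stems whose last vowel is 'a' (hafbibad → dehafbibadim, hivkal → dehivkalim, kehaw → dekehawim) add de- … -im around the stem.
So bazaw → debazawim.

debazawim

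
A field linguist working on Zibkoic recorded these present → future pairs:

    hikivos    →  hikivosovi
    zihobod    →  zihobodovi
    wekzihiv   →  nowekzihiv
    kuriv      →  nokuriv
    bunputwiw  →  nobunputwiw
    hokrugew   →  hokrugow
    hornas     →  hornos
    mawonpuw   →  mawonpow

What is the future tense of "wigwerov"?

wigwerovovi

bunputwiw and hokrugew both end in -w yet inflect differently (nobunputwiw, hokrugow), so the final letter is not what conditions the rule; the last vowel is.
"wigwerov" has last vowel 'o'. The stems whose last vowel is 'o' (hikivos → hikivosovi, zihobod → zihobodovi) add -ovi.
So wigwerov → wigwerovovi.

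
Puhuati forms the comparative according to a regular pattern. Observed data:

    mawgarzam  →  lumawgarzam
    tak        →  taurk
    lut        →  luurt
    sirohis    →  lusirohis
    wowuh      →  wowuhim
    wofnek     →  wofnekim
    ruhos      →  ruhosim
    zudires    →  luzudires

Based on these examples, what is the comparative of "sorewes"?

lusorewes

"sorewes" has 3 vowels. The stems with 3 vowels (mawgarzam → lumawgarzam, zudires → luzudires, sirohis → lusirohis) add the prefix lu-.
So sorewes → lusorewes.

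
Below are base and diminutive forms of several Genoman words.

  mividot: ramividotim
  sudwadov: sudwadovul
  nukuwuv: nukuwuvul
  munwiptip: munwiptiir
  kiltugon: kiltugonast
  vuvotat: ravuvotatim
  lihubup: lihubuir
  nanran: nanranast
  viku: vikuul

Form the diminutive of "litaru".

kiltugon and sudwadov both have last vowel 'o' yet inflect differently (kiltugonast, sudwadovul), so the last vowel is not what conditions the rule; the final letter is.
"litaru" ends in -u. The one such stem in the data (viku → vikuul) adds -ul, so the same rule applies.
So litaru → litaruul.

litaruul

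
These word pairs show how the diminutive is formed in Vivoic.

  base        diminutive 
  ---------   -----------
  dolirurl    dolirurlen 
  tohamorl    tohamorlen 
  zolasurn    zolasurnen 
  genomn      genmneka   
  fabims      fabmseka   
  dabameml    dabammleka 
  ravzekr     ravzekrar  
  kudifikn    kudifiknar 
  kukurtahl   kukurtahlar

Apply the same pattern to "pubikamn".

pubikmneka

zolasurn and genomn both end in -n yet inflect differently (zolasurnen, genmneka), so the final letter is not what conditions the rule; the second-to-last letter is.
"pubikamn" has second-to-last letter 'm'. The stems whose second-to-last letter is 'm' (genomn → genmneka, fabims → fabmseka, dabameml → dabammleka) delete the last vowel and add -eka.
The other patterns: stems whose second-to-last letter is 'r' add -en; stems whose second-to-last letter is 'h' or 'k' add -ar.
So pubikamn → pubikmneka.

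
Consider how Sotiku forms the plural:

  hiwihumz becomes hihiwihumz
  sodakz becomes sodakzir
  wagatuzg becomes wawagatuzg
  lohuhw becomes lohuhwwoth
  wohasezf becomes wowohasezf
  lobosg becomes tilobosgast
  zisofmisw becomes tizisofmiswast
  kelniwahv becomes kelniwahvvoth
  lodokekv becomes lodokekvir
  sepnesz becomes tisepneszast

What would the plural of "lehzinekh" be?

sodakz and sepnesz both end in -z yet inflect differently (sodakzir, tisepneszast), so the final letter is not what conditions the rule; the second-to-last letter is.
"lehzinekh" has second-to-last letter 'k'. The stems whose second-to-last letter is 'k' (sodakz → sodakzir, lodokekv → lodokekvir) add -ir.
The other patterns: stems whose second-to-last letter is 's' add ti- … -ast around the stem; stems whose second-to-last letter is 'h' double the final consonant and add -oth; stems whose second-to-last letter is 'm' or 'z' repeat the first consonant+vowel as a prefix.
So lehzinekh → lehzinekhir.

lehzinekhir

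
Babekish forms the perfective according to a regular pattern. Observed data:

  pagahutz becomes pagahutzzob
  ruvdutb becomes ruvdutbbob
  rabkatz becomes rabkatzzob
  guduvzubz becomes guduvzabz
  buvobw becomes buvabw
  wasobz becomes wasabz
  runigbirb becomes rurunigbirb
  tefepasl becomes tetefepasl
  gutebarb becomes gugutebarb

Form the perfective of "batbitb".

pagahutz and guduvzubz both end in -z yet inflect differently (pagahutzzob, guduvzabz), so the final letter is not what conditions the rule; the second-to-last letter is.
"batbitb" has second-to-last letter 't'. The stems whose second-to-last letter is 't' (pagahutz → pagahutzzob, ruvdutb → ruvdutbbob, rabkatz → rabkatzzob) double the final consonant and add -ob.
The other patterns: stems whose second-to-last letter is 'b' change the last vowel to 'a'; stems whose second-to-last letter is 'r' or 's' repeat the first consonant+vowel as a prefix.
So batbitb → batbitbbob.

batbitbbob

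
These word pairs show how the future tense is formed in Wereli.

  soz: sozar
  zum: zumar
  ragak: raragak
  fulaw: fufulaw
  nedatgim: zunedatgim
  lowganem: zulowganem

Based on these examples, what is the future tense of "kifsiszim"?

zum and nedatgim both end in -m yet inflect differently (zumar, zunedatgim), so the final letter is not what conditions the rule; the number of vowels is.
"kifsiszim" has 3 vowels. The stems with 3 vowels (nedatgim → zunedatgim, lowganem → zulowganem) add the prefix zu-.
The other patterns: stems with 1 vowel add -ar; stems with 2 vowels repeat the first consonant+vowel as a prefix.
So kifsiszim → zukifsiszim.

zukifsiszim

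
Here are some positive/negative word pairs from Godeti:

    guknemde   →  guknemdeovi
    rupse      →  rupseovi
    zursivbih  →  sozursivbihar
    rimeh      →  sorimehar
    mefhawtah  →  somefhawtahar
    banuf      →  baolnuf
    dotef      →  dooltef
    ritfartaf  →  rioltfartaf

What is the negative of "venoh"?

sovenohar

"venoh" ends in -h. The stems ending in -h (zursivbih → sozursivbihar, rimeh → sorimehar, mefhawtah → somefhawtahar) add so- … -ar around the stem.
So venoh → sovenohar.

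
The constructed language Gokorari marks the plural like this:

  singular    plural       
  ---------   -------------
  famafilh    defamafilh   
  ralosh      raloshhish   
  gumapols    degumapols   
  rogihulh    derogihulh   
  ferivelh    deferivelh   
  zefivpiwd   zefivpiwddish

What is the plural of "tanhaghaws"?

tanhaghawssish

"tanhaghaws" has second-to-last letter 'w'. The one such stem in the data (zefivpiwd → zefivpiwddish) doubles the final consonant and adds -ish (as does ralosh), so the same rule applies.
The other pattern: stems whose second-to-last letter is 'l' add the prefix de-.
So tanhaghaws → tanhaghawssish.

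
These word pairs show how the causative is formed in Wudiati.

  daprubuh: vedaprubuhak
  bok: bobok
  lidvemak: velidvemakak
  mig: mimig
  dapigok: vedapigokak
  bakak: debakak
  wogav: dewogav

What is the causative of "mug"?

bok and bakak both end in -k yet inflect differently (bobok, debakak), so the final letter is not what conditions the rule; the number of vowels is.
"mug" has 1 vowel. The stems with 1 vowel (bok → bobok, mig → mimig) repeat the first consonant+vowel as a prefix.
The other patterns: stems with 2 vowels add the prefix de-; stems with 3 vowels add ve- … -ak around the stem.
So mug → mumug.

mumug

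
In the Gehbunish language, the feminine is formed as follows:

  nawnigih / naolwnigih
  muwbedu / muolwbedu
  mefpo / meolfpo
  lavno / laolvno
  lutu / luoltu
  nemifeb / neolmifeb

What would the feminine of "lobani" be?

Every pair shown (nawnigih → naolwnigih, muwbedu → muolwbedu, mefpo → meolfpo, …) follows the same rule: insert -ol- after the first vowel.
So lobani → loolbani.

loolbani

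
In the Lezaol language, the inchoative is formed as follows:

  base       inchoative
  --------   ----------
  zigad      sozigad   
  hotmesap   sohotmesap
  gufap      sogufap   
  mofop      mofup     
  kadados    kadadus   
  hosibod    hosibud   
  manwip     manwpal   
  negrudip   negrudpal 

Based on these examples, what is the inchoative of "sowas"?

sosowas

"sowas" has last vowel 'a'. The stems whose last vowel is 'a' (zigad → sozigad, hotmesap → sohotmesap, gufap → sogufap) add the prefix so-.
So sowas → sosowas.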